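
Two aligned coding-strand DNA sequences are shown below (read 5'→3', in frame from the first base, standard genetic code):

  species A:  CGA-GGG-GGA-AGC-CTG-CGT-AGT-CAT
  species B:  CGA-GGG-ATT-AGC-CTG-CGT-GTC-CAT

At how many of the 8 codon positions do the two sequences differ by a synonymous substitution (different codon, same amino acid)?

0

Codon 1: CGA Arg / CGA Arg — identical.
Codon 2: GGG Gly / GGG Gly — identical.
Codon 3: GGA Gly / ATT Ile — nonsynonymous.
Codon 4: AGC Ser / AGC Ser — identical.
Codon 5: CTG Leu / CTG Leu — identical.
Codon 6: CGT Arg / CGT Arg — identical.
Codon 7: AGT Ser / GTC Val — nonsynonymous.
Codon 8: CAT His / CAT His — identical.
Synonymous differences: 0.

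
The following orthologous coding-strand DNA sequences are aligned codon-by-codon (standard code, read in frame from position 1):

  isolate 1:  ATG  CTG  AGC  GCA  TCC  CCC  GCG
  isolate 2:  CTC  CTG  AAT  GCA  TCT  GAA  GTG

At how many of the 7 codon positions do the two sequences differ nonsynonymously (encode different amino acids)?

Codon 1: ATG Met / CTC Leu — nonsynonymous.
Codon 2: CTG Leu / CTG Leu — identical.
Codon 3: AGC Ser / AAT Asn — nonsynonymous.
Codon 4: GCA Ala / GCA Ala — identical.
Codon 5: TCC Ser / TCT Ser — synonymous.
Codon 6: CCC Pro / GAA Glu — nonsynonymous.
Codon 7: GCG Ala / GTG Val — nonsynonymous.
Nonsynonymous differences: 4.

4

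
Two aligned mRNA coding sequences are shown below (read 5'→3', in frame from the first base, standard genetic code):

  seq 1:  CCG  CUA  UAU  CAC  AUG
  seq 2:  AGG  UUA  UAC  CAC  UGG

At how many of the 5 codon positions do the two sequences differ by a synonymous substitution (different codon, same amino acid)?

2

Codon 1: CCG Pro / AGG Arg — nonsynonymous.
Codon 2: CUA Leu / UUA Leu — synonymous.
Codon 3: UAU Tyr / UAC Tyr — synonymous.
Codon 4: CAC His / CAC His — identical.
Codon 5: AUG Met / UGG Trp — nonsynonymous.
Synonymous differences: 2.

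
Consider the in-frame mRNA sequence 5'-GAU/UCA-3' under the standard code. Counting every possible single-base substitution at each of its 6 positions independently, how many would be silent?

Codon 1 (GAU, Asp): 1 synonymous substitution.
Codon 2 (UCA, Ser): 3 synonymous substitutions.
Total: 1 + 3 = 4.

4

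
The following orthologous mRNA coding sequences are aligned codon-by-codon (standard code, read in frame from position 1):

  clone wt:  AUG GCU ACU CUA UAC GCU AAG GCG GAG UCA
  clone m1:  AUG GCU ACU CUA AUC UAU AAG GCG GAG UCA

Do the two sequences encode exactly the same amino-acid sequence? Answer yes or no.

Codon 1: AUG Met / AUG Met — identical.
Codon 2: GCU Ala / GCU Ala — identical.
Codon 3: ACU Thr / ACU Thr — identical.
Codon 4: CUA Leu / CUA Leu — identical.
Codon 5: UAC Tyr / AUC Ile — nonsynonymous.
Codon 6: GCU Ala / UAU Tyr — nonsynonymous.
Codon 7: AAG Lys / AAG Lys — identical.
Codon 8: GCG Ala / GCG Ala — identical.
Codon 9: GAG Glu / GAG Glu — identical.
Codon 10: UCA Ser / UCA Ser — identical.
Nonsynonymous differences: 2 → different protein.

no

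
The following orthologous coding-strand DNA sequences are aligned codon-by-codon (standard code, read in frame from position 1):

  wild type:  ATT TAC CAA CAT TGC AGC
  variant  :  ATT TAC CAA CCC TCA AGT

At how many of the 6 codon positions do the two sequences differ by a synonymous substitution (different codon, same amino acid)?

1

Codon 1: ATT Ile / ATT Ile — identical.
Codon 2: TAC Tyr / TAC Tyr — identical.
Codon 3: CAA Gln / CAA Gln — identical.
Codon 4: CAT His / CCC Pro — nonsynonymous.
Codon 5: TGC Cys / TCA Ser — nonsynonymous.
Codon 6: AGC Ser / AGT Ser — synonymous.
Synonymous differences: 1.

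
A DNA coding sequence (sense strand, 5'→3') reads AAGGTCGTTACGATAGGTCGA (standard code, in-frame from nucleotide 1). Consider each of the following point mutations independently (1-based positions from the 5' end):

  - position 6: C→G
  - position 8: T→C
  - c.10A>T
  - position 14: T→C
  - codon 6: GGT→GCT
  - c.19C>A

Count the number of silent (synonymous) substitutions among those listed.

Codon 2: GTC (Val) → GTG (Val) — synonymous.
Codon 3: GTT (Val) → GCT (Ala) — missense.
Codon 4: ACG (Thr) → TCG (Ser) — missense.
Codon 5: ATA (Ile) → ACA (Thr) — missense.
Codon 6: GGT (Gly) → GCT (Ala) — missense.
Codon 7: CGA (Arg) → AGA (Arg) — synonymous.
Synonymous: 2 of 6.

2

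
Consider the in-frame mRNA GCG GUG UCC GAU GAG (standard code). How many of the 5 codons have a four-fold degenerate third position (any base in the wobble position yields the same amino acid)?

3

Codon 1 GCG (Ala): third position 4-fold.
Codon 2 GUG (Val): third position 4-fold.
Codon 3 UCC (Ser): third position 4-fold.
Codon 4 GAU (Asp): third position 2-fold.
Codon 5 GAG (Glu): third position 2-fold.
Four-fold degenerate third positions: 3.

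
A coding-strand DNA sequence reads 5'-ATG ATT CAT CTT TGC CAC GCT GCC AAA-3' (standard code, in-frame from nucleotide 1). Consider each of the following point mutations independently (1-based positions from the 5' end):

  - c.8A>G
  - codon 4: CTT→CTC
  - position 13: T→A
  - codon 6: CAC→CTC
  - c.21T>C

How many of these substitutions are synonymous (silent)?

Codon 3: CAT (His) → CGT (Arg) — missense.
Codon 4: CTT (Leu) → CTC (Leu) — synonymous.
Codon 5: TGC (Cys) → AGC (Ser) — missense.
Codon 6: CAC (His) → CTC (Leu) — missense.
Codon 7: GCT (Ala) → GCC (Ala) — synonymous.
Synonymous: 2 of 5.

2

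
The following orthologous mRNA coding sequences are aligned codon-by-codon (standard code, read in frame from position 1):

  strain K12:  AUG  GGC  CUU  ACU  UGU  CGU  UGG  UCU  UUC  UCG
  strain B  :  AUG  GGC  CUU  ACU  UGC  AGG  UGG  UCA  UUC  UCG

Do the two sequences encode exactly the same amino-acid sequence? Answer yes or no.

Codon 1: AUG Met / AUG Met — identical.
Codon 2: GGC Gly / GGC Gly — identical.
Codon 3: CUU Leu / CUU Leu — identical.
Codon 4: ACU Thr / ACU Thr — identical.
Codon 5: UGU Cys / UGC Cys — synonymous.
Codon 6: CGU Arg / AGG Arg — synonymous.
Codon 7: UGG Trp / UGG Trp — identical.
Codon 8: UCU Ser / UCA Ser — synonymous.
Codon 9: UUC Phe / UUC Phe — identical.
Codon 10: UCG Ser / UCG Ser — identical.
Nonsynonymous differences: 0 → same protein.

yes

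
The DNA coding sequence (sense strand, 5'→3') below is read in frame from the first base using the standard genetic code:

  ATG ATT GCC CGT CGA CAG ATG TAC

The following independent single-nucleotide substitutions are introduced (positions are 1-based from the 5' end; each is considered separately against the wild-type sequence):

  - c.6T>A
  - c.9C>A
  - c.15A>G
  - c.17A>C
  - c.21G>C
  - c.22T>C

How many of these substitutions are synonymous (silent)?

3

Codon 2: ATT (Ile) → ATA (Ile) — synonymous.
Codon 3: GCC (Ala) → GCA (Ala) — synonymous.
Codon 5: CGA (Arg) → CGG (Arg) — synonymous.
Codon 6: CAG (Gln) → CCG (Pro) — missense.
Codon 7: ATG (Met) → ATC (Ile) — missense.
Codon 8: TAC (Tyr) → CAC (His) — missense.
Synonymous: 3 of 6.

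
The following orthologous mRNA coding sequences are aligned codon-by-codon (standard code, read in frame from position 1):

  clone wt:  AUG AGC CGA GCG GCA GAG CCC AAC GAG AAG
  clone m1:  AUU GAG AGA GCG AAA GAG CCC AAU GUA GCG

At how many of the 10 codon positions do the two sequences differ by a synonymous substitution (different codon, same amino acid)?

2

Codon 1: AUG Met / AUU Ile — nonsynonymous.
Codon 2: AGC Ser / GAG Glu — nonsynonymous.
Codon 3: CGA Arg / AGA Arg — synonymous.
Codon 4: GCG Ala / GCG Ala — identical.
Codon 5: GCA Ala / AAA Lys — nonsynonymous.
Codon 6: GAG Glu / GAG Glu — identical.
Codon 7: CCC Pro / CCC Pro — identical.
Codon 8: AAC Asn / AAU Asn — synonymous.
Codon 9: GAG Glu / GUA Val — nonsynonymous.
Codon 10: AAG Lys / GCG Ala — nonsynonymous.
Synonymous differences: 2.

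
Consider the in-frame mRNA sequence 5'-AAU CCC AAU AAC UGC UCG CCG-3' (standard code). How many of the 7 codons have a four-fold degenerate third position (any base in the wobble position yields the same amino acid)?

Codon 1 AAU (Asn): third position 2-fold.
Codon 2 CCC (Pro): third position 4-fold.
Codon 3 AAU (Asn): third position 2-fold.
Codon 4 AAC (Asn): third position 2-fold.
Codon 5 UGC (Cys): third position 2-fold.
Codon 6 UCG (Ser): third position 4-fold.
Codon 7 CCG (Pro): third position 4-fold.
Four-fold degenerate third positions: 3.

3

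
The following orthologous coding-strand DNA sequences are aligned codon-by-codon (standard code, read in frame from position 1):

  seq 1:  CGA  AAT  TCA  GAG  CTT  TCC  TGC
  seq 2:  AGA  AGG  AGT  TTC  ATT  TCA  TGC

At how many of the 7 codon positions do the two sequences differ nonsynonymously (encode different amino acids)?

Codon 1: CGA Arg / AGA Arg — synonymous.
Codon 2: AAT Asn / AGG Arg — nonsynonymous.
Codon 3: TCA Ser / AGT Ser — synonymous.
Codon 4: GAG Glu / TTC Phe — nonsynonymous.
Codon 5: CTT Leu / ATT Ile — nonsynonymous.
Codon 6: TCC Ser / TCA Ser — synonymous.
Codon 7: TGC Cys / TGC Cys — identical.
Nonsynonymous differences: 3.

3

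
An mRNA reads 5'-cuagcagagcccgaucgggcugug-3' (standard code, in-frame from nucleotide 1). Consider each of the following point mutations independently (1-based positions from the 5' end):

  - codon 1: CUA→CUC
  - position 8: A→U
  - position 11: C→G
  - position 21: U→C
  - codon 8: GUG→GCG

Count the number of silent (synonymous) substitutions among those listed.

Codon 1: CUA (Leu) → CUC (Leu) — synonymous.
Codon 3: GAG (Glu) → GUG (Val) — missense.
Codon 4: CCC (Pro) → CGC (Arg) — missense.
Codon 7: GCU (Ala) → GCC (Ala) — synonymous.
Codon 8: GUG (Val) → GCG (Ala) — missense.
Synonymous: 2 of 5.

2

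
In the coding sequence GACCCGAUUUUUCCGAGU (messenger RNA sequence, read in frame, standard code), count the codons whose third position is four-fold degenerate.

Codon 1 GAC (Asp): third position 2-fold.
Codon 2 CCG (Pro): third position 4-fold.
Codon 3 AUU (Ile): third position 3-fold.
Codon 4 UUU (Phe): third position 2-fold.
Codon 5 CCG (Pro): third position 4-fold.
Codon 6 AGU (Ser): third position 2-fold.
Four-fold degenerate third positions: 2.

2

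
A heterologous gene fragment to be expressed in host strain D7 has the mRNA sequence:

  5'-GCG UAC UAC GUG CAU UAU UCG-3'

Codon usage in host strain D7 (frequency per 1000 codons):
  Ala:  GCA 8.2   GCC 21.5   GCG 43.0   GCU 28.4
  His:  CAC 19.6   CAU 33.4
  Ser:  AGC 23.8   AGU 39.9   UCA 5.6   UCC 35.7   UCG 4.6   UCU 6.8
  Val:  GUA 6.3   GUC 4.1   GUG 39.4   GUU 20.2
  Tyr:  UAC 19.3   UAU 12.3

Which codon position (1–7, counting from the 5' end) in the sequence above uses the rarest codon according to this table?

7

Codon 1 GCG (Ala): 43.0 per 1000.
Codon 2 UAC (Tyr): 19.3 per 1000.
Codon 3 UAC (Tyr): 19.3 per 1000.
Codon 4 GUG (Val): 39.4 per 1000.
Codon 5 CAU (His): 33.4 per 1000.
Codon 6 UAU (Tyr): 12.3 per 1000.
Codon 7 UCG (Ser): 4.6 per 1000.
Lowest frequency is 4.6 at codon 7.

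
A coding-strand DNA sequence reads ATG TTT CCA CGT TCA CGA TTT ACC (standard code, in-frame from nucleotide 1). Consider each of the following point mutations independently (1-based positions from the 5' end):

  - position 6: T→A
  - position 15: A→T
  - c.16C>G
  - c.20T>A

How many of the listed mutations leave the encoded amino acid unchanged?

Codon 2: TTT (Phe) → TTA (Leu) — missense.
Codon 5: TCA (Ser) → TCT (Ser) — synonymous.
Codon 6: CGA (Arg) → GGA (Gly) — missense.
Codon 7: TTT (Phe) → TAT (Tyr) — missense.
Synonymous: 1 of 4.

1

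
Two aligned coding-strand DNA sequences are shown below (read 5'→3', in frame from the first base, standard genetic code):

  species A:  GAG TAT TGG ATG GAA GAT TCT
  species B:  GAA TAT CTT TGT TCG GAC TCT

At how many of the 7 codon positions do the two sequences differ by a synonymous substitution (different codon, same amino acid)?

Codon 1: GAG Glu / GAA Glu — synonymous.
Codon 2: TAT Tyr / TAT Tyr — identical.
Codon 3: TGG Trp / CTT Leu — nonsynonymous.
Codon 4: ATG Met / TGT Cys — nonsynonymous.
Codon 5: GAA Glu / TCG Ser — nonsynonymous.
Codon 6: GAT Asp / GAC Asp — synonymous.
Codon 7: TCT Ser / TCT Ser — identical.
Synonymous differences: 2.

2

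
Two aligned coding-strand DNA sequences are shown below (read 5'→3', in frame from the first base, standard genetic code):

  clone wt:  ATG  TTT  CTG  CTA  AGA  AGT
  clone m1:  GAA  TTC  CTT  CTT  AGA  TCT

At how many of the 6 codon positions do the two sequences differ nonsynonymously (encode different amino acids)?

Codon 1: ATG Met / GAA Glu — nonsynonymous.
Codon 2: TTT Phe / TTC Phe — synonymous.
Codon 3: CTG Leu / CTT Leu — synonymous.
Codon 4: CTA Leu / CTT Leu — synonymous.
Codon 5: AGA Arg / AGA Arg — identical.
Codon 6: AGT Ser / TCT Ser — synonymous.
Nonsynonymous differences: 1.

1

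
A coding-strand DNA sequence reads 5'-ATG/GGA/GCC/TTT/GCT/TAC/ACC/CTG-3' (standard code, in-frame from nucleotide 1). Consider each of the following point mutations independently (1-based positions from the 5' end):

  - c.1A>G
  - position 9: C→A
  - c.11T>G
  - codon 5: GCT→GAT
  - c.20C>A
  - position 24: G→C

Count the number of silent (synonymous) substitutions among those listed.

Codon 1: ATG (Met) → GTG (Val) — missense.
Codon 3: GCC (Ala) → GCA (Ala) — synonymous.
Codon 4: TTT (Phe) → TGT (Cys) — missense.
Codon 5: GCT (Ala) → GAT (Asp) — missense.
Codon 7: ACC (Thr) → AAC (Asn) — missense.
Codon 8: CTG (Leu) → CTC (Leu) — synonymous.
Synonymous: 2 of 6.

2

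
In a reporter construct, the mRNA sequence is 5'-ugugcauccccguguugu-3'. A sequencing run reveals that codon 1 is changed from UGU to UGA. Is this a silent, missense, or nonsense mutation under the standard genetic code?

Position 3 falls in codon 1: UGU → Cys.
After the substitution the codon is UGA → Stop.
The new codon is a stop codon, so this is a nonsense mutation.

nonsense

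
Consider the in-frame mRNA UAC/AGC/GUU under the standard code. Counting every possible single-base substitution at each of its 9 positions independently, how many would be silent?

5

Codon 1 (UAC, Tyr): 1 synonymous substitution.
Codon 2 (AGC, Ser): 1 synonymous substitution.
Codon 3 (GUU, Val): 3 synonymous substitutions.
Total: 1 + 1 + 3 = 5.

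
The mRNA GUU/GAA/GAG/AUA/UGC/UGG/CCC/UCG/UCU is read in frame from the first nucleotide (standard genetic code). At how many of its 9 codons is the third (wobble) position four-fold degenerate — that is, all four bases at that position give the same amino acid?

4

Codon 1 GUU (Val): third position 4-fold.
Codon 2 GAA (Glu): third position 2-fold.
Codon 3 GAG (Glu): third position 2-fold.
Codon 4 AUA (Ile): third position 3-fold.
Codon 5 UGC (Cys): third position 2-fold.
Codon 6 UGG (Trp): third position 1-fold.
Codon 7 CCC (Pro): third position 4-fold.
Codon 8 UCG (Ser): third position 4-fold.
Codon 9 UCU (Ser): third position 4-fold.
Four-fold degenerate third positions: 4.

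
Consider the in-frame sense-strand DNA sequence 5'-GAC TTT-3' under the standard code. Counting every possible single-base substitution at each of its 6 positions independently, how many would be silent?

2

Codon 1 (GAC, Asp): 1 synonymous substitution.
Codon 2 (TTT, Phe): 1 synonymous substitution.
Total: 1 + 1 = 2.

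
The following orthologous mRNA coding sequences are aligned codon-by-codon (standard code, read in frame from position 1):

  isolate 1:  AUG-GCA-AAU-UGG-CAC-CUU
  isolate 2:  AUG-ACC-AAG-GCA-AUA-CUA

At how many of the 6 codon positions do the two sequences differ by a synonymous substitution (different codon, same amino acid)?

1

Codon 1: AUG Met / AUG Met — identical.
Codon 2: GCA Ala / ACC Thr — nonsynonymous.
Codon 3: AAU Asn / AAG Lys — nonsynonymous.
Codon 4: UGG Trp / GCA Ala — nonsynonymous.
Codon 5: CAC His / AUA Ile — nonsynonymous.
Codon 6: CUU Leu / CUA Leu — synonymous.
Synonymous differences: 1.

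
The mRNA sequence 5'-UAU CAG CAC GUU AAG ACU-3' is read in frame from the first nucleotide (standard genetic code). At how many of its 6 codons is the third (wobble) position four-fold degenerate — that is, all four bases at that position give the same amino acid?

2

Codon 1 UAU (Tyr): third position 2-fold.
Codon 2 CAG (Gln): third position 2-fold.
Codon 3 CAC (His): third position 2-fold.
Codon 4 GUU (Val): third position 4-fold.
Codon 5 AAG (Lys): third position 2-fold.
Codon 6 ACU (Thr): third position 4-fold.
Four-fold degenerate third positions: 2.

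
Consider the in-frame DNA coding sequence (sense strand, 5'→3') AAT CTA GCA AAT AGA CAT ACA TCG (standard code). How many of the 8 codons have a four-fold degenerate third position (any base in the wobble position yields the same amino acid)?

4

Codon 1 AAT (Asn): third position 2-fold.
Codon 2 CTA (Leu): third position 4-fold.
Codon 3 GCA (Ala): third position 4-fold.
Codon 4 AAT (Asn): third position 2-fold.
Codon 5 AGA (Arg): third position 2-fold.
Codon 6 CAT (His): third position 2-fold.
Codon 7 ACA (Thr): third position 4-fold.
Codon 8 TCG (Ser): third position 4-fold.
Four-fold degenerate third positions: 4.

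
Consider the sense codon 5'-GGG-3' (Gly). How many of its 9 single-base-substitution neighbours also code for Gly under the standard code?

3

Position 1: none → 0 synonymous.
Position 2: none → 0 synonymous.
Position 3: GGT, GGC, GGA → 3 synonymous.
Total: 0 + 0 + 3 = 3.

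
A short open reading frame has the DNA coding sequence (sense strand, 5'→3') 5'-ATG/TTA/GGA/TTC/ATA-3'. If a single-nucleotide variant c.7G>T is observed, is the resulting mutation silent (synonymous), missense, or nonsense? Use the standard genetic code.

nonsense

Position 7 falls in codon 3: GGA → Gly.
After the substitution the codon is TGA → Stop.
The new codon is a stop codon, so this is a nonsense mutation.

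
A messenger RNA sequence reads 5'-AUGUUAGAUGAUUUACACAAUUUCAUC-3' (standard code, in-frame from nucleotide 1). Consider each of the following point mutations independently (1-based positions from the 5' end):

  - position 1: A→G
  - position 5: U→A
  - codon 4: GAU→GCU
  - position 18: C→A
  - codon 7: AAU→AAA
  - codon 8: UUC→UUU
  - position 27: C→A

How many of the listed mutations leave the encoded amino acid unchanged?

Codon 1: AUG (Met) → GUG (Val) — missense.
Codon 2: UUA (Leu) → UAA (Stop) — nonsense.
Codon 4: GAU (Asp) → GCU (Ala) — missense.
Codon 6: CAC (His) → CAA (Gln) — missense.
Codon 7: AAU (Asn) → AAA (Lys) — missense.
Codon 8: UUC (Phe) → UUU (Phe) — synonymous.
Codon 9: AUC (Ile) → AUA (Ile) — synonymous.
Synonymous: 2 of 7.

2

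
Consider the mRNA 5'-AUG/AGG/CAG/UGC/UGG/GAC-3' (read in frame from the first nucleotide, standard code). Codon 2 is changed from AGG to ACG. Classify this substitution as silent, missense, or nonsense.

Position 5 falls in codon 2: AGG → Arg.
After the substitution the codon is ACG → Thr.
Arg ≠ Thr, so this is a missense mutation.

missense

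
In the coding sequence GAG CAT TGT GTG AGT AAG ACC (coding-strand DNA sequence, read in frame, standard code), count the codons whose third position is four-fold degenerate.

Codon 1 GAG (Glu): third position 2-fold.
Codon 2 CAT (His): third position 2-fold.
Codon 3 TGT (Cys): third position 2-fold.
Codon 4 GTG (Val): third position 4-fold.
Codon 5 AGT (Ser): third position 2-fold.
Codon 6 AAG (Lys): third position 2-fold.
Codon 7 ACC (Thr): third position 4-fold.
Four-fold degenerate third positions: 2.

2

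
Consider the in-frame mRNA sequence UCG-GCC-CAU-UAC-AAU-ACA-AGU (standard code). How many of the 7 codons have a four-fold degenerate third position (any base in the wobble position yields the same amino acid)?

3

Codon 1 UCG (Ser): third position 4-fold.
Codon 2 GCC (Ala): third position 4-fold.
Codon 3 CAU (His): third position 2-fold.
Codon 4 UAC (Tyr): third position 2-fold.
Codon 5 AAU (Asn): third position 2-fold.
Codon 6 ACA (Thr): third position 4-fold.
Codon 7 AGU (Ser): third position 2-fold.
Four-fold degenerate third positions: 3.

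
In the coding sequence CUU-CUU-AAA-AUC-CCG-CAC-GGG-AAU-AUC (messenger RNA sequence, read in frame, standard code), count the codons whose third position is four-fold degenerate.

4

Codon 1 CUU (Leu): third position 4-fold.
Codon 2 CUU (Leu): third position 4-fold.
Codon 3 AAA (Lys): third position 2-fold.
Codon 4 AUC (Ile): third position 3-fold.
Codon 5 CCG (Pro): third position 4-fold.
Codon 6 CAC (His): third position 2-fold.
Codon 7 GGG (Gly): third position 4-fold.
Codon 8 AAU (Asn): third position 2-fold.
Codon 9 AUC (Ile): third position 3-fold.
Four-fold degenerate third positions: 4.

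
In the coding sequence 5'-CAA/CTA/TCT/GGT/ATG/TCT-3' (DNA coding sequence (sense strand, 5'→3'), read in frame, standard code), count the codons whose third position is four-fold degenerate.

4

Codon 1 CAA (Gln): third position 2-fold.
Codon 2 CTA (Leu): third position 4-fold.
Codon 3 TCT (Ser): third position 4-fold.
Codon 4 GGT (Gly): third position 4-fold.
Codon 5 ATG (Met): third position 1-fold.
Codon 6 TCT (Ser): third position 4-fold.
Four-fold degenerate third positions: 4.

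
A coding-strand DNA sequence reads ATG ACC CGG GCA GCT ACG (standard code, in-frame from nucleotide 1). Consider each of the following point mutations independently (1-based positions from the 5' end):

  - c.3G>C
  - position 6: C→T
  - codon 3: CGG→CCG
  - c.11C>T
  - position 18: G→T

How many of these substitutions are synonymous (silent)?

2

Codon 1: ATG (Met) → ATC (Ile) — missense.
Codon 2: ACC (Thr) → ACT (Thr) — synonymous.
Codon 3: CGG (Arg) → CCG (Pro) — missense.
Codon 4: GCA (Ala) → GTA (Val) — missense.
Codon 6: ACG (Thr) → ACT (Thr) — synonymous.
Synonymous: 2 of 5.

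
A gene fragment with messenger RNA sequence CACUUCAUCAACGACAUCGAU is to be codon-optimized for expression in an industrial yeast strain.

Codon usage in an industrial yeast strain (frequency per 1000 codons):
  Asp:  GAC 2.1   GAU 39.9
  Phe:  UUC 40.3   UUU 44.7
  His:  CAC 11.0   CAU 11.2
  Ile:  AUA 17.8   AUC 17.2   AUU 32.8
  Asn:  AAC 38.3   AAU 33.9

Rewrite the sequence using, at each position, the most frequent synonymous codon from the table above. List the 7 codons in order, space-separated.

CAU UUU AUU AAC GAU AUU GAU

Codon 1 (His): best is CAU at 11.2.
Codon 2 (Phe): best is UUU at 44.7.
Codon 3 (Ile): best is AUU at 32.8.
Codon 4 (Asn): best is AAC at 38.3.
Codon 5 (Asp): best is GAU at 39.9.
Codon 6 (Ile): best is AUU at 32.8.
Codon 7 (Asp): best is GAU at 39.9.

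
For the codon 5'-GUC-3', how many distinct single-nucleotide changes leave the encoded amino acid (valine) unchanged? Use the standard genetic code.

Position 1: none → 0 synonymous.
Position 2: none → 0 synonymous.
Position 3: GUU, GUA, GUG → 3 synonymous.
Total: 0 + 0 + 3 = 3.

3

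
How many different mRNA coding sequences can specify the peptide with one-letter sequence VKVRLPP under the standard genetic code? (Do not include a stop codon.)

18432

Val: 4 codons.
Lys: 2 codons.
Val: 4 codons.
Arg: 6 codons.
Leu: 6 codons.
Pro: 4 codons.
Pro: 4 codons.
4 × 2 × 4 × 6 × 6 × 4 × 4 = 18432.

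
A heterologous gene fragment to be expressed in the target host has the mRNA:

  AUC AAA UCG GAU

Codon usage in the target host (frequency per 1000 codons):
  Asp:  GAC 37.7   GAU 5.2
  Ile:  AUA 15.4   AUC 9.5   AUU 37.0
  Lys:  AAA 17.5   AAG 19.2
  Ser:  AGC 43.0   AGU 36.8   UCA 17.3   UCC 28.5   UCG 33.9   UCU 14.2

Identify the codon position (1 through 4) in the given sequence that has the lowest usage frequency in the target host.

4

Codon 1 AUC (Ile): 9.5 per 1000.
Codon 2 AAA (Lys): 17.5 per 1000.
Codon 3 UCG (Ser): 33.9 per 1000.
Codon 4 GAU (Asp): 5.2 per 1000.
Lowest frequency is 5.2 at codon 4.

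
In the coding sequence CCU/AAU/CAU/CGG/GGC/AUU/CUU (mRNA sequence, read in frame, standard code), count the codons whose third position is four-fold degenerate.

Codon 1 CCU (Pro): third position 4-fold.
Codon 2 AAU (Asn): third position 2-fold.
Codon 3 CAU (His): third position 2-fold.
Codon 4 CGG (Arg): third position 4-fold.
Codon 5 GGC (Gly): third position 4-fold.
Codon 6 AUU (Ile): third position 3-fold.
Codon 7 CUU (Leu): third position 4-fold.
Four-fold degenerate third positions: 4.

4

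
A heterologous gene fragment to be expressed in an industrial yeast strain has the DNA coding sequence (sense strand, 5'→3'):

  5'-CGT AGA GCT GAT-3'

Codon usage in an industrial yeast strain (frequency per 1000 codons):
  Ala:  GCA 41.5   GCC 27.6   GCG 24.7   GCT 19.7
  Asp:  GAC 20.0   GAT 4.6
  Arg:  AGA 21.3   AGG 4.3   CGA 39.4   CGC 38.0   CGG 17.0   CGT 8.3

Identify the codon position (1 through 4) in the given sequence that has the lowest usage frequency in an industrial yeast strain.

Codon 1 CGT (Arg): 8.3 per 1000.
Codon 2 AGA (Arg): 21.3 per 1000.
Codon 3 GCT (Ala): 19.7 per 1000.
Codon 4 GAT (Asp): 4.6 per 1000.
Lowest frequency is 4.6 at codon 4.

4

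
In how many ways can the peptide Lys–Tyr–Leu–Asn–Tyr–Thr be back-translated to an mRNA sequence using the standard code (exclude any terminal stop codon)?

384

Lys: 2 codons.
Tyr: 2 codons.
Leu: 6 codons.
Asn: 2 codons.
Tyr: 2 codons.
Thr: 4 codons.
2 × 2 × 6 × 2 × 2 × 4 = 384.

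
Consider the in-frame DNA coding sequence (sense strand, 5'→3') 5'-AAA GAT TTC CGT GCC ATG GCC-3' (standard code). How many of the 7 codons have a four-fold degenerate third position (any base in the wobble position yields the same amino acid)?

Codon 1 AAA (Lys): third position 2-fold.
Codon 2 GAT (Asp): third position 2-fold.
Codon 3 TTC (Phe): third position 2-fold.
Codon 4 CGT (Arg): third position 4-fold.
Codon 5 GCC (Ala): third position 4-fold.
Codon 6 ATG (Met): third position 1-fold.
Codon 7 GCC (Ala): third position 4-fold.
Four-fold degenerate third positions: 3.

3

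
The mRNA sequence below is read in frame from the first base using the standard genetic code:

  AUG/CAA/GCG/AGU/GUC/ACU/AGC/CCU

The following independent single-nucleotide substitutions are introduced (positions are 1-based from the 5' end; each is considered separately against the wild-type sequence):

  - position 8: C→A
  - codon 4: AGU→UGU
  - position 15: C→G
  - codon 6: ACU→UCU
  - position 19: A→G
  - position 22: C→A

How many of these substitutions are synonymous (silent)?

1

Codon 3: GCG (Ala) → GAG (Glu) — missense.
Codon 4: AGU (Ser) → UGU (Cys) — missense.
Codon 5: GUC (Val) → GUG (Val) — synonymous.
Codon 6: ACU (Thr) → UCU (Ser) — missense.
Codon 7: AGC (Ser) → GGC (Gly) — missense.
Codon 8: CCU (Pro) → ACU (Thr) — missense.
Synonymous: 1 of 6.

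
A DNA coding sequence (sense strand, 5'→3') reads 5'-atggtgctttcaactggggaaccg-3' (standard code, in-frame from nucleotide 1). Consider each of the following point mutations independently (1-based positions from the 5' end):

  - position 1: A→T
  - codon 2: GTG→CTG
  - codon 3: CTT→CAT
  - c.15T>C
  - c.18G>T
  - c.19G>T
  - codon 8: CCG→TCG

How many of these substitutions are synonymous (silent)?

Codon 1: ATG (Met) → TTG (Leu) — missense.
Codon 2: GTG (Val) → CTG (Leu) — missense.
Codon 3: CTT (Leu) → CAT (His) — missense.
Codon 5: ACT (Thr) → ACC (Thr) — synonymous.
Codon 6: GGG (Gly) → GGT (Gly) — synonymous.
Codon 7: GAA (Glu) → TAA (Stop) — nonsense.
Codon 8: CCG (Pro) → TCG (Ser) — missense.
Synonymous: 2 of 7.

2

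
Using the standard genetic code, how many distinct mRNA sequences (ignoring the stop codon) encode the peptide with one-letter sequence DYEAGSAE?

Asp: 2 codons.
Tyr: 2 codons.
Glu: 2 codons.
Ala: 4 codons.
Gly: 4 codons.
Ser: 6 codons.
Ala: 4 codons.
Glu: 2 codons.
2 × 2 × 2 × 4 × 4 × 6 × 4 × 2 = 6144.

6144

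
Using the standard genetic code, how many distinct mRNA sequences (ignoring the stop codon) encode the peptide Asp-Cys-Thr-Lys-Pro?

Asp: 2 codons.
Cys: 2 codons.
Thr: 4 codons.
Lys: 2 codons.
Pro: 4 codons.
2 × 2 × 4 × 2 × 4 = 128.

128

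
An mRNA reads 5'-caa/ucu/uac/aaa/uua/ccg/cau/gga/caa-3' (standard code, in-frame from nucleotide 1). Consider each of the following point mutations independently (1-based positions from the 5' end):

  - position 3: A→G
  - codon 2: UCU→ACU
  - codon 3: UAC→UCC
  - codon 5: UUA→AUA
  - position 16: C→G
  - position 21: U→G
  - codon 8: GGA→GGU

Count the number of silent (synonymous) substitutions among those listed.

2

Codon 1: CAA (Gln) → CAG (Gln) — synonymous.
Codon 2: UCU (Ser) → ACU (Thr) — missense.
Codon 3: UAC (Tyr) → UCC (Ser) — missense.
Codon 5: UUA (Leu) → AUA (Ile) — missense.
Codon 6: CCG (Pro) → GCG (Ala) — missense.
Codon 7: CAU (His) → CAG (Gln) — missense.
Codon 8: GGA (Gly) → GGU (Gly) — synonymous.
Synonymous: 2 of 7.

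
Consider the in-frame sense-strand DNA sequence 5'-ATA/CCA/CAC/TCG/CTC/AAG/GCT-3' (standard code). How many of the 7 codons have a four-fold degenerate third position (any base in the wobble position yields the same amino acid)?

Codon 1 ATA (Ile): third position 3-fold.
Codon 2 CCA (Pro): third position 4-fold.
Codon 3 CAC (His): third position 2-fold.
Codon 4 TCG (Ser): third position 4-fold.
Codon 5 CTC (Leu): third position 4-fold.
Codon 6 AAG (Lys): third position 2-fold.
Codon 7 GCT (Ala): third position 4-fold.
Four-fold degenerate third positions: 4.

4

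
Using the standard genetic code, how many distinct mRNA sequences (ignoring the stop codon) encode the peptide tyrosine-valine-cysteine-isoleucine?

48

Tyr: 2 codons.
Val: 4 codons.
Cys: 2 codons.
Ile: 3 codons.
2 × 4 × 2 × 3 = 48.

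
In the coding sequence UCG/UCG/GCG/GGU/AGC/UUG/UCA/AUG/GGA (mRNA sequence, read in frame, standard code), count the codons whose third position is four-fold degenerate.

Codon 1 UCG (Ser): third position 4-fold.
Codon 2 UCG (Ser): third position 4-fold.
Codon 3 GCG (Ala): third position 4-fold.
Codon 4 GGU (Gly): third position 4-fold.
Codon 5 AGC (Ser): third position 2-fold.
Codon 6 UUG (Leu): third position 2-fold.
Codon 7 UCA (Ser): third position 4-fold.
Codon 8 AUG (Met): third position 1-fold.
Codon 9 GGA (Gly): third position 4-fold.
Four-fold degenerate third positions: 6.

6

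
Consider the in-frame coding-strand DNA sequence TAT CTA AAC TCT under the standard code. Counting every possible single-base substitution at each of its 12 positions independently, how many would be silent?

9

Codon 1 (TAT, Tyr): 1 synonymous substitution.
Codon 2 (CTA, Leu): 4 synonymous substitutions.
Codon 3 (AAC, Asn): 1 synonymous substitution.
Codon 4 (TCT, Ser): 3 synonymous substitutions.
Total: 1 + 4 + 1 + 3 = 9.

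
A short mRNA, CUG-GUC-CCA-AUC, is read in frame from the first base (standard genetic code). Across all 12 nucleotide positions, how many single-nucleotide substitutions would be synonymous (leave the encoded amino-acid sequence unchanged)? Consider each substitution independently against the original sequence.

Codon 1 (CUG, Leu): 4 synonymous substitutions.
Codon 2 (GUC, Val): 3 synonymous substitutions.
Codon 3 (CCA, Pro): 3 synonymous substitutions.
Codon 4 (AUC, Ile): 2 synonymous substitutions.
Total: 4 + 3 + 3 + 2 = 12.

12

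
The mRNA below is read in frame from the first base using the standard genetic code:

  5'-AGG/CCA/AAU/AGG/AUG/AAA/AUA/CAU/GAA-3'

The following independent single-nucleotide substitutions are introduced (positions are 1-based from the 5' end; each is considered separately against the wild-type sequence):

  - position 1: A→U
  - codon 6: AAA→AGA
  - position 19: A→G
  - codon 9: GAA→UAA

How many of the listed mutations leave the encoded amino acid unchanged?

0

Codon 1: AGG (Arg) → UGG (Trp) — missense.
Codon 6: AAA (Lys) → AGA (Arg) — missense.
Codon 7: AUA (Ile) → GUA (Val) — missense.
Codon 9: GAA (Glu) → UAA (Stop) — nonsense.
Synonymous: 0 of 4.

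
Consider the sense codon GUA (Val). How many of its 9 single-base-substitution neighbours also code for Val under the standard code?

3

Position 1: none → 0 synonymous.
Position 2: none → 0 synonymous.
Position 3: GUU, GUC, GUG → 3 synonymous.
Total: 0 + 0 + 3 = 3.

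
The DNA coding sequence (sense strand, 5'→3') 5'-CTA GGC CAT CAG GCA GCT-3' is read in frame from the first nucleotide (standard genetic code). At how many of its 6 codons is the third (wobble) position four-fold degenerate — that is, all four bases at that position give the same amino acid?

Codon 1 CTA (Leu): third position 4-fold.
Codon 2 GGC (Gly): third position 4-fold.
Codon 3 CAT (His): third position 2-fold.
Codon 4 CAG (Gln): third position 2-fold.
Codon 5 GCA (Ala): third position 4-fold.
Codon 6 GCT (Ala): third position 4-fold.
Four-fold degenerate third positions: 4.

4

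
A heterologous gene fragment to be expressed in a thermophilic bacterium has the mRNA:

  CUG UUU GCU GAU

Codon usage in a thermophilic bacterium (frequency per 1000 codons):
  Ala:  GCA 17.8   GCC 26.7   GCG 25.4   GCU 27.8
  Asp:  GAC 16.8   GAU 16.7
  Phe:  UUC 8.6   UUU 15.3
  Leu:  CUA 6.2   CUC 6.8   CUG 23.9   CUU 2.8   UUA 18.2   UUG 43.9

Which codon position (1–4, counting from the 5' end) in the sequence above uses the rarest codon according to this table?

Codon 1 CUG (Leu): 23.9 per 1000.
Codon 2 UUU (Phe): 15.3 per 1000.
Codon 3 GCU (Ala): 27.8 per 1000.
Codon 4 GAU (Asp): 16.7 per 1000.
Lowest frequency is 15.3 at codon 2.

2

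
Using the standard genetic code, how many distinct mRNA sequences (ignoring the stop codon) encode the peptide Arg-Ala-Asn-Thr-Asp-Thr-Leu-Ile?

27648

Arg: 6 codons.
Ala: 4 codons.
Asn: 2 codons.
Thr: 4 codons.
Asp: 2 codons.
Thr: 4 codons.
Leu: 6 codons.
Ile: 3 codons.
6 × 4 × 2 × 4 × 2 × 4 × 6 × 3 = 27648.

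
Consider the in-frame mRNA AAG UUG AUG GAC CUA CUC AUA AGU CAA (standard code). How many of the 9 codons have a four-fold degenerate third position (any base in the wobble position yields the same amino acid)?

Codon 1 AAG (Lys): third position 2-fold.
Codon 2 UUG (Leu): third position 2-fold.
Codon 3 AUG (Met): third position 1-fold.
Codon 4 GAC (Asp): third position 2-fold.
Codon 5 CUA (Leu): third position 4-fold.
Codon 6 CUC (Leu): third position 4-fold.
Codon 7 AUA (Ile): third position 3-fold.
Codon 8 AGU (Ser): third position 2-fold.
Codon 9 CAA (Gln): third position 2-fold.
Four-fold degenerate third positions: 2.

2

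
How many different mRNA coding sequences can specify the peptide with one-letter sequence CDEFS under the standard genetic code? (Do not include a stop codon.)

Cys: 2 codons.
Asp: 2 codons.
Glu: 2 codons.
Phe: 2 codons.
Ser: 6 codons.
2 × 2 × 2 × 2 × 6 = 96.

96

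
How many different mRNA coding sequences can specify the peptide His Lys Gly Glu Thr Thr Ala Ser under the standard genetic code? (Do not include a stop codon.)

12288

His: 2 codons.
Lys: 2 codons.
Gly: 4 codons.
Glu: 2 codons.
Thr: 4 codons.
Thr: 4 codons.
Ala: 4 codons.
Ser: 6 codons.
2 × 2 × 4 × 2 × 4 × 4 × 4 × 6 = 12288.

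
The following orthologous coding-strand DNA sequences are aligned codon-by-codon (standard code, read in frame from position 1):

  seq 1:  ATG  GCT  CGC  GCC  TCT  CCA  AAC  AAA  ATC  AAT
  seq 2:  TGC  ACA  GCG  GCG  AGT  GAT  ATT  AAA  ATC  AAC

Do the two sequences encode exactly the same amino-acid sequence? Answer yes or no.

no

Codon 1: ATG Met / TGC Cys — nonsynonymous.
Codon 2: GCT Ala / ACA Thr — nonsynonymous.
Codon 3: CGC Arg / GCG Ala — nonsynonymous.
Codon 4: GCC Ala / GCG Ala — synonymous.
Codon 5: TCT Ser / AGT Ser — synonymous.
Codon 6: CCA Pro / GAT Asp — nonsynonymous.
Codon 7: AAC Asn / ATT Ile — nonsynonymous.
Codon 8: AAA Lys / AAA Lys — identical.
Codon 9: ATC Ile / ATC Ile — identical.
Codon 10: AAT Asn / AAC Asn — synonymous.
Nonsynonymous differences: 5 → different protein.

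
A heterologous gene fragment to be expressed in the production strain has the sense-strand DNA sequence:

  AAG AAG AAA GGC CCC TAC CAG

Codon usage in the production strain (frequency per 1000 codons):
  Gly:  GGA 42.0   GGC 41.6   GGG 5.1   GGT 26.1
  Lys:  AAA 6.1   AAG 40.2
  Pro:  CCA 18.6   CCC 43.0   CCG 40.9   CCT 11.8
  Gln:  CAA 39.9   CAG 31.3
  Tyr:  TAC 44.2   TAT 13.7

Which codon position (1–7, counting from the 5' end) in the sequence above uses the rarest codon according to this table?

3

Codon 1 AAG (Lys): 40.2 per 1000.
Codon 2 AAG (Lys): 40.2 per 1000.
Codon 3 AAA (Lys): 6.1 per 1000.
Codon 4 GGC (Gly): 41.6 per 1000.
Codon 5 CCC (Pro): 43.0 per 1000.
Codon 6 TAC (Tyr): 44.2 per 1000.
Codon 7 CAG (Gln): 31.3 per 1000.
Lowest frequency is 6.1 at codon 3.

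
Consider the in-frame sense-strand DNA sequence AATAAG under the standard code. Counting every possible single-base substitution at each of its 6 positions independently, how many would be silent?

Codon 1 (AAT, Asn): 1 synonymous substitution.
Codon 2 (AAG, Lys): 1 synonymous substitution.
Total: 1 + 1 = 2.

2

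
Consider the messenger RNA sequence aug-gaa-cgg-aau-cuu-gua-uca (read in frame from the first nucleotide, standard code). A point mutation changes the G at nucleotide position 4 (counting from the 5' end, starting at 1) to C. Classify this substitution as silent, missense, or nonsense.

missense

Position 4 falls in codon 2: GAA → Glu.
After the substitution the codon is CAA → Gln.
Glu ≠ Gln, so this is a missense mutation.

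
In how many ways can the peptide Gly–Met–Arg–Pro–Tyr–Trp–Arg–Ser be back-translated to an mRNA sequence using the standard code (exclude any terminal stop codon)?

Gly: 4 codons.
Met: 1 codon.
Arg: 6 codons.
Pro: 4 codons.
Tyr: 2 codons.
Trp: 1 codon.
Arg: 6 codons.
Ser: 6 codons.
4 × 1 × 6 × 4 × 2 × 1 × 6 × 6 = 6912.

6912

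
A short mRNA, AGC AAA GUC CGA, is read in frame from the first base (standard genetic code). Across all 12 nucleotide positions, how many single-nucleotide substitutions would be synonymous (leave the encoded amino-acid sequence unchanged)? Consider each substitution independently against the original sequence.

Codon 1 (AGC, Ser): 1 synonymous substitution.
Codon 2 (AAA, Lys): 1 synonymous substitution.
Codon 3 (GUC, Val): 3 synonymous substitutions.
Codon 4 (CGA, Arg): 4 synonymous substitutions.
Total: 1 + 1 + 3 + 4 = 9.

9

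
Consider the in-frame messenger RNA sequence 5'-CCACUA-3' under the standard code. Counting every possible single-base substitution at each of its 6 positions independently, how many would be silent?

7

Codon 1 (CCA, Pro): 3 synonymous substitutions.
Codon 2 (CUA, Leu): 4 synonymous substitutions.
Total: 3 + 4 = 7.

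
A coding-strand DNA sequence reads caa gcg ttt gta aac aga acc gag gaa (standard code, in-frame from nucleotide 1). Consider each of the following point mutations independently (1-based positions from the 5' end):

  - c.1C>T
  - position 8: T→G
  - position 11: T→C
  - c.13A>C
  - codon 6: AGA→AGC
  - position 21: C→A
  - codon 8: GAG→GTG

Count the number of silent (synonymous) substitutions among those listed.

1

Codon 1: CAA (Gln) → TAA (Stop) — nonsense.
Codon 3: TTT (Phe) → TGT (Cys) — missense.
Codon 4: GTA (Val) → GCA (Ala) — missense.
Codon 5: AAC (Asn) → CAC (His) — missense.
Codon 6: AGA (Arg) → AGC (Ser) — missense.
Codon 7: ACC (Thr) → ACA (Thr) — synonymous.
Codon 8: GAG (Glu) → GTG (Val) — missense.
Synonymous: 1 of 7.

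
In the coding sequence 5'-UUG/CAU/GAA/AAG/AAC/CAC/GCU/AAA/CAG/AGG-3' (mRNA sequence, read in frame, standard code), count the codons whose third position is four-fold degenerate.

Codon 1 UUG (Leu): third position 2-fold.
Codon 2 CAU (His): third position 2-fold.
Codon 3 GAA (Glu): third position 2-fold.
Codon 4 AAG (Lys): third position 2-fold.
Codon 5 AAC (Asn): third position 2-fold.
Codon 6 CAC (His): third position 2-fold.
Codon 7 GCU (Ala): third position 4-fold.
Codon 8 AAA (Lys): third position 2-fold.
Codon 9 CAG (Gln): third position 2-fold.
Codon 10 AGG (Arg): third position 2-fold.
Four-fold degenerate third positions: 1.

1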